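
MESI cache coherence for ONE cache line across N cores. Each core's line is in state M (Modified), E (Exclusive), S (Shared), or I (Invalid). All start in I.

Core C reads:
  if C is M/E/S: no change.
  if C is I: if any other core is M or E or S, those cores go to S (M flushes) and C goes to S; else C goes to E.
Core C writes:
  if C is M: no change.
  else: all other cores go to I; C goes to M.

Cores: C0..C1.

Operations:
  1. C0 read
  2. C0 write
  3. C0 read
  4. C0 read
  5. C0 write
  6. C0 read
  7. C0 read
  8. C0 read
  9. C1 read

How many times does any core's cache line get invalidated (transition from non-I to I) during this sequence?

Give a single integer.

Answer: 0

Derivation:
Op 1: C0 read [C0 read from I: no other sharers -> C0=E (exclusive)] -> [E,I] (invalidations this op: 0; running total: 0)
Op 2: C0 write [C0 write: invalidate none -> C0=M] -> [M,I] (invalidations this op: 0; running total: 0)
Op 3: C0 read [C0 read: already in M, no change] -> [M,I] (invalidations this op: 0; running total: 0)
Op 4: C0 read [C0 read: already in M, no change] -> [M,I] (invalidations this op: 0; running total: 0)
Op 5: C0 write [C0 write: already M (modified), no change] -> [M,I] (invalidations this op: 0; running total: 0)
Op 6: C0 read [C0 read: already in M, no change] -> [M,I] (invalidations this op: 0; running total: 0)
Op 7: C0 read [C0 read: already in M, no change] -> [M,I] (invalidations this op: 0; running total: 0)
Op 8: C0 read [C0 read: already in M, no change] -> [M,I] (invalidations this op: 0; running total: 0)
Op 9: C1 read [C1 read from I: others=['C0=M'] -> C1=S, others downsized to S] -> [S,S] (invalidations this op: 0; running total: 0)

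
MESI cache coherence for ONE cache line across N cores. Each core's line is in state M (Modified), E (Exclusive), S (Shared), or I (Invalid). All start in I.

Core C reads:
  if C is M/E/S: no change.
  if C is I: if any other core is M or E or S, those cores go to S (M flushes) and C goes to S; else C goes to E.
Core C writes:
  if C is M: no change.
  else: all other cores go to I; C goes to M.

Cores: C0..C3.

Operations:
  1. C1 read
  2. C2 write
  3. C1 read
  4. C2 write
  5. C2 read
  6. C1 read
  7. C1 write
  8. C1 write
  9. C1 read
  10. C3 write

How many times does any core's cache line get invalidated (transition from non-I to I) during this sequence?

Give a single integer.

Op 1: C1 read [C1 read from I: no other sharers -> C1=E (exclusive)] -> [I,E,I,I] (invalidations this op: 0; running total: 0)
Op 2: C2 write [C2 write: invalidate ['C1=E'] -> C2=M] -> [I,I,M,I] (invalidations this op: 1; running total: 1)
Op 3: C1 read [C1 read from I: others=['C2=M'] -> C1=S, others downsized to S] -> [I,S,S,I] (invalidations this op: 0; running total: 1)
Op 4: C2 write [C2 write: invalidate ['C1=S'] -> C2=M] -> [I,I,M,I] (invalidations this op: 1; running total: 2)
Op 5: C2 read [C2 read: already in M, no change] -> [I,I,M,I] (invalidations this op: 0; running total: 2)
Op 6: C1 read [C1 read from I: others=['C2=M'] -> C1=S, others downsized to S] -> [I,S,S,I] (invalidations this op: 0; running total: 2)
Op 7: C1 write [C1 write: invalidate ['C2=S'] -> C1=M] -> [I,M,I,I] (invalidations this op: 1; running total: 3)
Op 8: C1 write [C1 write: already M (modified), no change] -> [I,M,I,I] (invalidations this op: 0; running total: 3)
Op 9: C1 read [C1 read: already in M, no change] -> [I,M,I,I] (invalidations this op: 0; running total: 3)
Op 10: C3 write [C3 write: invalidate ['C1=M'] -> C3=M] -> [I,I,I,M] (invalidations this op: 1; running total: 4)

Answer: 4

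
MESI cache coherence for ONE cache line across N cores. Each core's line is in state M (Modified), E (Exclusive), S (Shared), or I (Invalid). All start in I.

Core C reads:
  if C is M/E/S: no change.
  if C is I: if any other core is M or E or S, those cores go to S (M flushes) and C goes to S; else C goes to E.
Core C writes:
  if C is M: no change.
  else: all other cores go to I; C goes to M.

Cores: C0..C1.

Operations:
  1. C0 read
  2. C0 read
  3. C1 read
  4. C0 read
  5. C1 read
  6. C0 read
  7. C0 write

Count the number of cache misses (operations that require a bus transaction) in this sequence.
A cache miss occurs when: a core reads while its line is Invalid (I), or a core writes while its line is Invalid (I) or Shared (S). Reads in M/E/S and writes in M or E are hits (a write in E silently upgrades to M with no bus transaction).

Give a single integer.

Answer: 3

Derivation:
Op 1: C0 read [C0 read from I: no other sharers -> C0=E (exclusive)] -> [E,I] [MISS #1: read from I]
Op 2: C0 read [C0 read: already in E, no change] -> [E,I] [hit: read from E]
Op 3: C1 read [C1 read from I: others=['C0=E'] -> C1=S, others downsized to S] -> [S,S] [MISS #2: read from I]
Op 4: C0 read [C0 read: already in S, no change] -> [S,S] [hit: read from S]
Op 5: C1 read [C1 read: already in S, no change] -> [S,S] [hit: read from S]
Op 6: C0 read [C0 read: already in S, no change] -> [S,S] [hit: read from S]
Op 7: C0 write [C0 write: invalidate ['C1=S'] -> C0=M] -> [M,I] [MISS #3: write from S]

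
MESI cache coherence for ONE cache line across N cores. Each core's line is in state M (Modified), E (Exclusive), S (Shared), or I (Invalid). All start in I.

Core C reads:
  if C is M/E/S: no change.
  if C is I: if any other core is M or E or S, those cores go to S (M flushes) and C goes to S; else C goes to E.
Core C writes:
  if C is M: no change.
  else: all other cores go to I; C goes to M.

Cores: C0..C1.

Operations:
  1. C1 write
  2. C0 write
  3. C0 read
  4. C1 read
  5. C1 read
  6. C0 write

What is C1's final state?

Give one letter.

Op 1: C1 write [C1 write: invalidate none -> C1=M] -> [I,M]
Op 2: C0 write [C0 write: invalidate ['C1=M'] -> C0=M] -> [M,I]
Op 3: C0 read [C0 read: already in M, no change] -> [M,I]
Op 4: C1 read [C1 read from I: others=['C0=M'] -> C1=S, others downsized to S] -> [S,S]
Op 5: C1 read [C1 read: already in S, no change] -> [S,S]
Op 6: C0 write [C0 write: invalidate ['C1=S'] -> C0=M] -> [M,I]

Answer: I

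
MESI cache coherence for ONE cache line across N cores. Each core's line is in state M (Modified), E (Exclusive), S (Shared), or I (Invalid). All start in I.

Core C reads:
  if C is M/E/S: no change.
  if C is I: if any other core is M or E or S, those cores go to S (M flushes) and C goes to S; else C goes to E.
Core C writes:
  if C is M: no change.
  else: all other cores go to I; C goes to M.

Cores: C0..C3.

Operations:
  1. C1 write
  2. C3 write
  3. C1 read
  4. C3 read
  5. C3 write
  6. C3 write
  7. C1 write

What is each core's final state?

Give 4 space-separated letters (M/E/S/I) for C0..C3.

Answer: I M I I

Derivation:
Op 1: C1 write [C1 write: invalidate none -> C1=M] -> [I,M,I,I]
Op 2: C3 write [C3 write: invalidate ['C1=M'] -> C3=M] -> [I,I,I,M]
Op 3: C1 read [C1 read from I: others=['C3=M'] -> C1=S, others downsized to S] -> [I,S,I,S]
Op 4: C3 read [C3 read: already in S, no change] -> [I,S,I,S]
Op 5: C3 write [C3 write: invalidate ['C1=S'] -> C3=M] -> [I,I,I,M]
Op 6: C3 write [C3 write: already M (modified), no change] -> [I,I,I,M]
Op 7: C1 write [C1 write: invalidate ['C3=M'] -> C1=M] -> [I,M,I,I]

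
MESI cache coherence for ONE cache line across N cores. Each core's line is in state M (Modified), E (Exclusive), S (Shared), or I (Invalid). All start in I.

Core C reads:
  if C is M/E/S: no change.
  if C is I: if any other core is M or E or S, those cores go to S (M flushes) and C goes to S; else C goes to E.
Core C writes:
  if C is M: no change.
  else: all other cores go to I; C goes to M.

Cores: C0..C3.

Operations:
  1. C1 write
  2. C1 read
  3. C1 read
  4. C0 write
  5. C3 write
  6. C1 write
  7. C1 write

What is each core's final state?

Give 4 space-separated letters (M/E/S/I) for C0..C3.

Answer: I M I I

Derivation:
Op 1: C1 write [C1 write: invalidate none -> C1=M] -> [I,M,I,I]
Op 2: C1 read [C1 read: already in M, no change] -> [I,M,I,I]
Op 3: C1 read [C1 read: already in M, no change] -> [I,M,I,I]
Op 4: C0 write [C0 write: invalidate ['C1=M'] -> C0=M] -> [M,I,I,I]
Op 5: C3 write [C3 write: invalidate ['C0=M'] -> C3=M] -> [I,I,I,M]
Op 6: C1 write [C1 write: invalidate ['C3=M'] -> C1=M] -> [I,M,I,I]
Op 7: C1 write [C1 write: already M (modified), no change] -> [I,M,I,I]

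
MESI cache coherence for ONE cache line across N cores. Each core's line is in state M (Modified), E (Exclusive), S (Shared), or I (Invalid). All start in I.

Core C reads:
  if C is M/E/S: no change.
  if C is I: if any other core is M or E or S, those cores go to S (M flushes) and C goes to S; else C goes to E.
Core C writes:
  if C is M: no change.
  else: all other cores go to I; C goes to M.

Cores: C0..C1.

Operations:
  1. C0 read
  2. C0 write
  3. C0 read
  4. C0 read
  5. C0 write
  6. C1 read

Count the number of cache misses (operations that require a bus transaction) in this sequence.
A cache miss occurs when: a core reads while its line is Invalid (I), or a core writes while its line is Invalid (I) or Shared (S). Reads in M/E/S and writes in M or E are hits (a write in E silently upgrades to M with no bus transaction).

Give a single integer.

Op 1: C0 read [C0 read from I: no other sharers -> C0=E (exclusive)] -> [E,I] [MISS #1: read from I]
Op 2: C0 write [C0 write: invalidate none -> C0=M] -> [M,I] [hit: write from E is a silent E->M upgrade, no bus transaction]
Op 3: C0 read [C0 read: already in M, no change] -> [M,I] [hit: read from M]
Op 4: C0 read [C0 read: already in M, no change] -> [M,I] [hit: read from M]
Op 5: C0 write [C0 write: already M (modified), no change] -> [M,I] [hit: write from M]
Op 6: C1 read [C1 read from I: others=['C0=M'] -> C1=S, others downsized to S] -> [S,S] [MISS #2: read from I]

Answer: 2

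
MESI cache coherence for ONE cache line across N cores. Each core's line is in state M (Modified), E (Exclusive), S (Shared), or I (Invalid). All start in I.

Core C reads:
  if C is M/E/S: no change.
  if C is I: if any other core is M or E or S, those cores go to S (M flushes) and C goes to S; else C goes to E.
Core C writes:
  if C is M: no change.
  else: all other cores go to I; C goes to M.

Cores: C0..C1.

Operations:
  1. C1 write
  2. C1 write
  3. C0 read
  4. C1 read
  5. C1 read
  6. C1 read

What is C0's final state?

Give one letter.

Answer: S

Derivation:
Op 1: C1 write [C1 write: invalidate none -> C1=M] -> [I,M]
Op 2: C1 write [C1 write: already M (modified), no change] -> [I,M]
Op 3: C0 read [C0 read from I: others=['C1=M'] -> C0=S, others downsized to S] -> [S,S]
Op 4: C1 read [C1 read: already in S, no change] -> [S,S]
Op 5: C1 read [C1 read: already in S, no change] -> [S,S]
Op 6: C1 read [C1 read: already in S, no change] -> [S,S]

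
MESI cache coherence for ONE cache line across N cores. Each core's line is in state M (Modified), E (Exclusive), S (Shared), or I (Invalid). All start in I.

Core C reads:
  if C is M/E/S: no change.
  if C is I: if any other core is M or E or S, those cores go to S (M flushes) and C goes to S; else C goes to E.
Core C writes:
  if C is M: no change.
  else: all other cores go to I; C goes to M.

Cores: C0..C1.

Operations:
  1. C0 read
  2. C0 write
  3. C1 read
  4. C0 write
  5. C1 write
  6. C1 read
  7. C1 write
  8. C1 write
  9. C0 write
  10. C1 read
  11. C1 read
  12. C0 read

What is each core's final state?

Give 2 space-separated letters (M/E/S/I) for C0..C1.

Answer: S S

Derivation:
Op 1: C0 read [C0 read from I: no other sharers -> C0=E (exclusive)] -> [E,I]
Op 2: C0 write [C0 write: invalidate none -> C0=M] -> [M,I]
Op 3: C1 read [C1 read from I: others=['C0=M'] -> C1=S, others downsized to S] -> [S,S]
Op 4: C0 write [C0 write: invalidate ['C1=S'] -> C0=M] -> [M,I]
Op 5: C1 write [C1 write: invalidate ['C0=M'] -> C1=M] -> [I,M]
Op 6: C1 read [C1 read: already in M, no change] -> [I,M]
Op 7: C1 write [C1 write: already M (modified), no change] -> [I,M]
Op 8: C1 write [C1 write: already M (modified), no change] -> [I,M]
Op 9: C0 write [C0 write: invalidate ['C1=M'] -> C0=M] -> [M,I]
Op 10: C1 read [C1 read from I: others=['C0=M'] -> C1=S, others downsized to S] -> [S,S]
Op 11: C1 read [C1 read: already in S, no change] -> [S,S]
Op 12: C0 read [C0 read: already in S, no change] -> [S,S]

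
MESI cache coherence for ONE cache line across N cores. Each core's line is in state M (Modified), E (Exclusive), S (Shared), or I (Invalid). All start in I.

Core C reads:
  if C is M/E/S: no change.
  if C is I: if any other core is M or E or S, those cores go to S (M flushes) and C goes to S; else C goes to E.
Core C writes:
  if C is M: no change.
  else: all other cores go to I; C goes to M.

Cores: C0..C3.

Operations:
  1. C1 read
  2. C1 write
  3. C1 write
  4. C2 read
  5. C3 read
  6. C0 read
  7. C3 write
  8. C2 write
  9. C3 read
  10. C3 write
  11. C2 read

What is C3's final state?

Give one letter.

Answer: S

Derivation:
Op 1: C1 read [C1 read from I: no other sharers -> C1=E (exclusive)] -> [I,E,I,I]
Op 2: C1 write [C1 write: invalidate none -> C1=M] -> [I,M,I,I]
Op 3: C1 write [C1 write: already M (modified), no change] -> [I,M,I,I]
Op 4: C2 read [C2 read from I: others=['C1=M'] -> C2=S, others downsized to S] -> [I,S,S,I]
Op 5: C3 read [C3 read from I: others=['C1=S', 'C2=S'] -> C3=S, others downsized to S] -> [I,S,S,S]
Op 6: C0 read [C0 read from I: others=['C1=S', 'C2=S', 'C3=S'] -> C0=S, others downsized to S] -> [S,S,S,S]
Op 7: C3 write [C3 write: invalidate ['C0=S', 'C1=S', 'C2=S'] -> C3=M] -> [I,I,I,M]
Op 8: C2 write [C2 write: invalidate ['C3=M'] -> C2=M] -> [I,I,M,I]
Op 9: C3 read [C3 read from I: others=['C2=M'] -> C3=S, others downsized to S] -> [I,I,S,S]
Op 10: C3 write [C3 write: invalidate ['C2=S'] -> C3=M] -> [I,I,I,M]
Op 11: C2 read [C2 read from I: others=['C3=M'] -> C2=S, others downsized to S] -> [I,I,S,S]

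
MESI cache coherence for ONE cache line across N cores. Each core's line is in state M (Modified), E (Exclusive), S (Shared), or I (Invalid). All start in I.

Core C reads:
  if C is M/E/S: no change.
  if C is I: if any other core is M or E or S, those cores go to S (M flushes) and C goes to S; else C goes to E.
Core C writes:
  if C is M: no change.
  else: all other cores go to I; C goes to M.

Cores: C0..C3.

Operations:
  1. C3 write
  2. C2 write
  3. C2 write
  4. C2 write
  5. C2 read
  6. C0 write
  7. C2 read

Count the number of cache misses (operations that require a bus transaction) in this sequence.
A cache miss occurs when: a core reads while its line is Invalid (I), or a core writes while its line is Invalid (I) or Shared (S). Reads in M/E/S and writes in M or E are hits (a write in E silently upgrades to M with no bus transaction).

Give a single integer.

Op 1: C3 write [C3 write: invalidate none -> C3=M] -> [I,I,I,M] [MISS #1: write from I]
Op 2: C2 write [C2 write: invalidate ['C3=M'] -> C2=M] -> [I,I,M,I] [MISS #2: write from I]
Op 3: C2 write [C2 write: already M (modified), no change] -> [I,I,M,I] [hit: write from M]
Op 4: C2 write [C2 write: already M (modified), no change] -> [I,I,M,I] [hit: write from M]
Op 5: C2 read [C2 read: already in M, no change] -> [I,I,M,I] [hit: read from M]
Op 6: C0 write [C0 write: invalidate ['C2=M'] -> C0=M] -> [M,I,I,I] [MISS #3: write from I]
Op 7: C2 read [C2 read from I: others=['C0=M'] -> C2=S, others downsized to S] -> [S,I,S,I] [MISS #4: read from I]

Answer: 4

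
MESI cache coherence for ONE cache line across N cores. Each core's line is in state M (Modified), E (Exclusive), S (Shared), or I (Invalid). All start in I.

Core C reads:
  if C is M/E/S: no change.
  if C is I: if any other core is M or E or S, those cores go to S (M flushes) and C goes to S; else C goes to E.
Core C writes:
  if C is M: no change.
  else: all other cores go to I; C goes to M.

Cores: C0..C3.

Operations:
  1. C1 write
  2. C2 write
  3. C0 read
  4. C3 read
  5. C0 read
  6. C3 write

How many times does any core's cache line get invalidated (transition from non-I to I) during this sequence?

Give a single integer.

Op 1: C1 write [C1 write: invalidate none -> C1=M] -> [I,M,I,I] (invalidations this op: 0; running total: 0)
Op 2: C2 write [C2 write: invalidate ['C1=M'] -> C2=M] -> [I,I,M,I] (invalidations this op: 1; running total: 1)
Op 3: C0 read [C0 read from I: others=['C2=M'] -> C0=S, others downsized to S] -> [S,I,S,I] (invalidations this op: 0; running total: 1)
Op 4: C3 read [C3 read from I: others=['C0=S', 'C2=S'] -> C3=S, others downsized to S] -> [S,I,S,S] (invalidations this op: 0; running total: 1)
Op 5: C0 read [C0 read: already in S, no change] -> [S,I,S,S] (invalidations this op: 0; running total: 1)
Op 6: C3 write [C3 write: invalidate ['C0=S', 'C2=S'] -> C3=M] -> [I,I,I,M] (invalidations this op: 2; running total: 3)

Answer: 3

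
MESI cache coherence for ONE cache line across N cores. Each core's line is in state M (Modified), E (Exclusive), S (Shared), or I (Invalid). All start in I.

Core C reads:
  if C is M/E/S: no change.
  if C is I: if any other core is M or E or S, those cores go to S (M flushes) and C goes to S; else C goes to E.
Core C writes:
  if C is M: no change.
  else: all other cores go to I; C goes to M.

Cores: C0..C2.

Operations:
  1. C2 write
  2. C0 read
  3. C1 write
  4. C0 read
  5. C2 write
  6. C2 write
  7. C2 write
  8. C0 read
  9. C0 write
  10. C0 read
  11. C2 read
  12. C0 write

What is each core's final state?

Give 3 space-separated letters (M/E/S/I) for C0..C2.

Op 1: C2 write [C2 write: invalidate none -> C2=M] -> [I,I,M]
Op 2: C0 read [C0 read from I: others=['C2=M'] -> C0=S, others downsized to S] -> [S,I,S]
Op 3: C1 write [C1 write: invalidate ['C0=S', 'C2=S'] -> C1=M] -> [I,M,I]
Op 4: C0 read [C0 read from I: others=['C1=M'] -> C0=S, others downsized to S] -> [S,S,I]
Op 5: C2 write [C2 write: invalidate ['C0=S', 'C1=S'] -> C2=M] -> [I,I,M]
Op 6: C2 write [C2 write: already M (modified), no change] -> [I,I,M]
Op 7: C2 write [C2 write: already M (modified), no change] -> [I,I,M]
Op 8: C0 read [C0 read from I: others=['C2=M'] -> C0=S, others downsized to S] -> [S,I,S]
Op 9: C0 write [C0 write: invalidate ['C2=S'] -> C0=M] -> [M,I,I]
Op 10: C0 read [C0 read: already in M, no change] -> [M,I,I]
Op 11: C2 read [C2 read from I: others=['C0=M'] -> C2=S, others downsized to S] -> [S,I,S]
Op 12: C0 write [C0 write: invalidate ['C2=S'] -> C0=M] -> [M,I,I]

Answer: M I I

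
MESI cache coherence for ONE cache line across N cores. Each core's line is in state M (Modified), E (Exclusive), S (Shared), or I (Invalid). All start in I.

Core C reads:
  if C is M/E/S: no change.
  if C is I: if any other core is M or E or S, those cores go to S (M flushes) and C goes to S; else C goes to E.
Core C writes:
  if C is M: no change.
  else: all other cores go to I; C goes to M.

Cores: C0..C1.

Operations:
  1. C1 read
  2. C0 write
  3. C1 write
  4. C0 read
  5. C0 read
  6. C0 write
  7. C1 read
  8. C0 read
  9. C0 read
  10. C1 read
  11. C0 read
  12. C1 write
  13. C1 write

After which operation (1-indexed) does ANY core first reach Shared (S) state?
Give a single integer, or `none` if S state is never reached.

Answer: 4

Derivation:
Op 1: C1 read [C1 read from I: no other sharers -> C1=E (exclusive)] -> [I,E]
Op 2: C0 write [C0 write: invalidate ['C1=E'] -> C0=M] -> [M,I]
Op 3: C1 write [C1 write: invalidate ['C0=M'] -> C1=M] -> [I,M]
Op 4: C0 read [C0 read from I: others=['C1=M'] -> C0=S, others downsized to S] -> [S,S]
  -> First S state at op 4; remaining ops need not be traced.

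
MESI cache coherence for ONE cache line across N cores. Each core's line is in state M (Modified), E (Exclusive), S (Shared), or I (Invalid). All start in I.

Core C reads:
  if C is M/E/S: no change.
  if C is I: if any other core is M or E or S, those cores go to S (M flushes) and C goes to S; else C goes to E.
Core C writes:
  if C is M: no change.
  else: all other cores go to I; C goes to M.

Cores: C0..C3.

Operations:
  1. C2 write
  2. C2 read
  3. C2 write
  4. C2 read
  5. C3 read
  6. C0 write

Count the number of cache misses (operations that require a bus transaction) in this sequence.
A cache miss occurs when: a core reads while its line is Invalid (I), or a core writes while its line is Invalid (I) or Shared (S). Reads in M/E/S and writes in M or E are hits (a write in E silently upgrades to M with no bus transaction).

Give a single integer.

Answer: 3

Derivation:
Op 1: C2 write [C2 write: invalidate none -> C2=M] -> [I,I,M,I] [MISS #1: write from I]
Op 2: C2 read [C2 read: already in M, no change] -> [I,I,M,I] [hit: read from M]
Op 3: C2 write [C2 write: already M (modified), no change] -> [I,I,M,I] [hit: write from M]
Op 4: C2 read [C2 read: already in M, no change] -> [I,I,M,I] [hit: read from M]
Op 5: C3 read [C3 read from I: others=['C2=M'] -> C3=S, others downsized to S] -> [I,I,S,S] [MISS #2: read from I]
Op 6: C0 write [C0 write: invalidate ['C2=S', 'C3=S'] -> C0=M] -> [M,I,I,I] [MISS #3: write from I]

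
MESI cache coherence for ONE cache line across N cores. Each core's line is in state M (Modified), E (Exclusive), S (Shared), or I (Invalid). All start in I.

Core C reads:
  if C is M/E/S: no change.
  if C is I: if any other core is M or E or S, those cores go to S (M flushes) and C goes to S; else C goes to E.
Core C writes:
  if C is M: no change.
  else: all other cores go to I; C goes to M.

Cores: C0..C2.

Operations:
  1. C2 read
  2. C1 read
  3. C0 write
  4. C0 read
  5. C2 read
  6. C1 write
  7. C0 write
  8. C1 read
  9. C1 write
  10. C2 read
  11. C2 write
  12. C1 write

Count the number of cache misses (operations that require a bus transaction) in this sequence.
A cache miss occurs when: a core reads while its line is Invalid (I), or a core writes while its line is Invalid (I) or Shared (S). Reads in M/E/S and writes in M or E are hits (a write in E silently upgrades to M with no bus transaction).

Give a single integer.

Answer: 11

Derivation:
Op 1: C2 read [C2 read from I: no other sharers -> C2=E (exclusive)] -> [I,I,E] [MISS #1: read from I]
Op 2: C1 read [C1 read from I: others=['C2=E'] -> C1=S, others downsized to S] -> [I,S,S] [MISS #2: read from I]
Op 3: C0 write [C0 write: invalidate ['C1=S', 'C2=S'] -> C0=M] -> [M,I,I] [MISS #3: write from I]
Op 4: C0 read [C0 read: already in M, no change] -> [M,I,I] [hit: read from M]
Op 5: C2 read [C2 read from I: others=['C0=M'] -> C2=S, others downsized to S] -> [S,I,S] [MISS #4: read from I]
Op 6: C1 write [C1 write: invalidate ['C0=S', 'C2=S'] -> C1=M] -> [I,M,I] [MISS #5: write from I]
Op 7: C0 write [C0 write: invalidate ['C1=M'] -> C0=M] -> [M,I,I] [MISS #6: write from I]
Op 8: C1 read [C1 read from I: others=['C0=M'] -> C1=S, others downsized to S] -> [S,S,I] [MISS #7: read from I]
Op 9: C1 write [C1 write: invalidate ['C0=S'] -> C1=M] -> [I,M,I] [MISS #8: write from S]
Op 10: C2 read [C2 read from I: others=['C1=M'] -> C2=S, others downsized to S] -> [I,S,S] [MISS #9: read from I]
Op 11: C2 write [C2 write: invalidate ['C1=S'] -> C2=M] -> [I,I,M] [MISS #10: write from S]
Op 12: C1 write [C1 write: invalidate ['C2=M'] -> C1=M] -> [I,M,I] [MISS #11: write from I]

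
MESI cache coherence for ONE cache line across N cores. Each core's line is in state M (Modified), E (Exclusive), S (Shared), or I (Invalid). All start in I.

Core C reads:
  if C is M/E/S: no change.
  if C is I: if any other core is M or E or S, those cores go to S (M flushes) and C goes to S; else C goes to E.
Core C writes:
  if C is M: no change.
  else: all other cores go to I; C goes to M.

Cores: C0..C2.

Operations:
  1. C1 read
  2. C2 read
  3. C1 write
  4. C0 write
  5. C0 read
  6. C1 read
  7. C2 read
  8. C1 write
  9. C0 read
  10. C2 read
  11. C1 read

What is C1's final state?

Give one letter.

Answer: S

Derivation:
Op 1: C1 read [C1 read from I: no other sharers -> C1=E (exclusive)] -> [I,E,I]
Op 2: C2 read [C2 read from I: others=['C1=E'] -> C2=S, others downsized to S] -> [I,S,S]
Op 3: C1 write [C1 write: invalidate ['C2=S'] -> C1=M] -> [I,M,I]
Op 4: C0 write [C0 write: invalidate ['C1=M'] -> C0=M] -> [M,I,I]
Op 5: C0 read [C0 read: already in M, no change] -> [M,I,I]
Op 6: C1 read [C1 read from I: others=['C0=M'] -> C1=S, others downsized to S] -> [S,S,I]
Op 7: C2 read [C2 read from I: others=['C0=S', 'C1=S'] -> C2=S, others downsized to S] -> [S,S,S]
Op 8: C1 write [C1 write: invalidate ['C0=S', 'C2=S'] -> C1=M] -> [I,M,I]
Op 9: C0 read [C0 read from I: others=['C1=M'] -> C0=S, others downsized to S] -> [S,S,I]
Op 10: C2 read [C2 read from I: others=['C0=S', 'C1=S'] -> C2=S, others downsized to S] -> [S,S,S]
Op 11: C1 read [C1 read: already in S, no change] -> [S,S,S]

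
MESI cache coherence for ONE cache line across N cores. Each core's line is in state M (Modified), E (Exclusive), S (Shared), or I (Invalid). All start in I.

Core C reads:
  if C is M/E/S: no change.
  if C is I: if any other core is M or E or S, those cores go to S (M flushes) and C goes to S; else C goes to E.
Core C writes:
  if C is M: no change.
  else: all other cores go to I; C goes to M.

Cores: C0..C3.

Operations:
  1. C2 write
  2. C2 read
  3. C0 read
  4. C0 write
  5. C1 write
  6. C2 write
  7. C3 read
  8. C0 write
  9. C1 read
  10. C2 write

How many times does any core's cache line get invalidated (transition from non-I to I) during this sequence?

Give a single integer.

Answer: 7

Derivation:
Op 1: C2 write [C2 write: invalidate none -> C2=M] -> [I,I,M,I] (invalidations this op: 0; running total: 0)
Op 2: C2 read [C2 read: already in M, no change] -> [I,I,M,I] (invalidations this op: 0; running total: 0)
Op 3: C0 read [C0 read from I: others=['C2=M'] -> C0=S, others downsized to S] -> [S,I,S,I] (invalidations this op: 0; running total: 0)
Op 4: C0 write [C0 write: invalidate ['C2=S'] -> C0=M] -> [M,I,I,I] (invalidations this op: 1; running total: 1)
Op 5: C1 write [C1 write: invalidate ['C0=M'] -> C1=M] -> [I,M,I,I] (invalidations this op: 1; running total: 2)
Op 6: C2 write [C2 write: invalidate ['C1=M'] -> C2=M] -> [I,I,M,I] (invalidations this op: 1; running total: 3)
Op 7: C3 read [C3 read from I: others=['C2=M'] -> C3=S, others downsized to S] -> [I,I,S,S] (invalidations this op: 0; running total: 3)
Op 8: C0 write [C0 write: invalidate ['C2=S', 'C3=S'] -> C0=M] -> [M,I,I,I] (invalidations this op: 2; running total: 5)
Op 9: C1 read [C1 read from I: others=['C0=M'] -> C1=S, others downsized to S] -> [S,S,I,I] (invalidations this op: 0; running total: 5)
Op 10: C2 write [C2 write: invalidate ['C0=S', 'C1=S'] -> C2=M] -> [I,I,M,I] (invalidations this op: 2; running total: 7)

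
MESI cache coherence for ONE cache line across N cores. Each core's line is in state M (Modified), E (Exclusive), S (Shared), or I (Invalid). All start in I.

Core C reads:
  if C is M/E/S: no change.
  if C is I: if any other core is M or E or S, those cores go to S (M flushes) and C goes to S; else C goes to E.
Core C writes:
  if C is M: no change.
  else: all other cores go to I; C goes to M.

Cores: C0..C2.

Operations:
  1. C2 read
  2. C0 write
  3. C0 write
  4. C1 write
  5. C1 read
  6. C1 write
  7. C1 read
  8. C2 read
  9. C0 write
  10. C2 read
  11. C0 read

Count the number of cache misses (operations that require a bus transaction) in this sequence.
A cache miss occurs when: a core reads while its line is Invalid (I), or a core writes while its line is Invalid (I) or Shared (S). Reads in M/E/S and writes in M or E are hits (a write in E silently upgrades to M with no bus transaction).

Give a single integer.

Op 1: C2 read [C2 read from I: no other sharers -> C2=E (exclusive)] -> [I,I,E] [MISS #1: read from I]
Op 2: C0 write [C0 write: invalidate ['C2=E'] -> C0=M] -> [M,I,I] [MISS #2: write from I]
Op 3: C0 write [C0 write: already M (modified), no change] -> [M,I,I] [hit: write from M]
Op 4: C1 write [C1 write: invalidate ['C0=M'] -> C1=M] -> [I,M,I] [MISS #3: write from I]
Op 5: C1 read [C1 read: already in M, no change] -> [I,M,I] [hit: read from M]
Op 6: C1 write [C1 write: already M (modified), no change] -> [I,M,I] [hit: write from M]
Op 7: C1 read [C1 read: already in M, no change] -> [I,M,I] [hit: read from M]
Op 8: C2 read [C2 read from I: others=['C1=M'] -> C2=S, others downsized to S] -> [I,S,S] [MISS #4: read from I]
Op 9: C0 write [C0 write: invalidate ['C1=S', 'C2=S'] -> C0=M] -> [M,I,I] [MISS #5: write from I]
Op 10: C2 read [C2 read from I: others=['C0=M'] -> C2=S, others downsized to S] -> [S,I,S] [MISS #6: read from I]
Op 11: C0 read [C0 read: already in S, no change] -> [S,I,S] [hit: read from S]

Answer: 6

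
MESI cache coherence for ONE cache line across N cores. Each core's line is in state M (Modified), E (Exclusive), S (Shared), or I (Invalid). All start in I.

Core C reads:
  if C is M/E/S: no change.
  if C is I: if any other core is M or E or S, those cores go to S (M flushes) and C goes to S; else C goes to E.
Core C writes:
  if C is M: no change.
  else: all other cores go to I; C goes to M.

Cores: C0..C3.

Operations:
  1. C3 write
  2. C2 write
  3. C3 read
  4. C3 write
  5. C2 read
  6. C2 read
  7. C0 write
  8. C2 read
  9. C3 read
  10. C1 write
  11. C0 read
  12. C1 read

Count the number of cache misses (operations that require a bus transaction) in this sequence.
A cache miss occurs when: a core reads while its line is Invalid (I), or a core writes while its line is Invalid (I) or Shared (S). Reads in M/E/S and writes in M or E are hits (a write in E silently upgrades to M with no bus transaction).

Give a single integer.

Op 1: C3 write [C3 write: invalidate none -> C3=M] -> [I,I,I,M] [MISS #1: write from I]
Op 2: C2 write [C2 write: invalidate ['C3=M'] -> C2=M] -> [I,I,M,I] [MISS #2: write from I]
Op 3: C3 read [C3 read from I: others=['C2=M'] -> C3=S, others downsized to S] -> [I,I,S,S] [MISS #3: read from I]
Op 4: C3 write [C3 write: invalidate ['C2=S'] -> C3=M] -> [I,I,I,M] [MISS #4: write from S]
Op 5: C2 read [C2 read from I: others=['C3=M'] -> C2=S, others downsized to S] -> [I,I,S,S] [MISS #5: read from I]
Op 6: C2 read [C2 read: already in S, no change] -> [I,I,S,S] [hit: read from S]
Op 7: C0 write [C0 write: invalidate ['C2=S', 'C3=S'] -> C0=M] -> [M,I,I,I] [MISS #6: write from I]
Op 8: C2 read [C2 read from I: others=['C0=M'] -> C2=S, others downsized to S] -> [S,I,S,I] [MISS #7: read from I]
Op 9: C3 read [C3 read from I: others=['C0=S', 'C2=S'] -> C3=S, others downsized to S] -> [S,I,S,S] [MISS #8: read from I]
Op 10: C1 write [C1 write: invalidate ['C0=S', 'C2=S', 'C3=S'] -> C1=M] -> [I,M,I,I] [MISS #9: write from I]
Op 11: C0 read [C0 read from I: others=['C1=M'] -> C0=S, others downsized to S] -> [S,S,I,I] [MISS #10: read from I]
Op 12: C1 read [C1 read: already in S, no change] -> [S,S,I,I] [hit: read from S]

Answer: 10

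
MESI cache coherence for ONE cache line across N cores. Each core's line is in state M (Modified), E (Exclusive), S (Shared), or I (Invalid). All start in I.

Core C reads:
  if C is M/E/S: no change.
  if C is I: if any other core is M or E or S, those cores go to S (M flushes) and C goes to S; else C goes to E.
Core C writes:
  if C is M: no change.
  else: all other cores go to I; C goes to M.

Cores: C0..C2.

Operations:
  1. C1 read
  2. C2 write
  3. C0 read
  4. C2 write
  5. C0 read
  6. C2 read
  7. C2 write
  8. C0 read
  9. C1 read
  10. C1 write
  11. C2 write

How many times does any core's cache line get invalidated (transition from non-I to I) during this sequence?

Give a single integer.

Op 1: C1 read [C1 read from I: no other sharers -> C1=E (exclusive)] -> [I,E,I] (invalidations this op: 0; running total: 0)
Op 2: C2 write [C2 write: invalidate ['C1=E'] -> C2=M] -> [I,I,M] (invalidations this op: 1; running total: 1)
Op 3: C0 read [C0 read from I: others=['C2=M'] -> C0=S, others downsized to S] -> [S,I,S] (invalidations this op: 0; running total: 1)
Op 4: C2 write [C2 write: invalidate ['C0=S'] -> C2=M] -> [I,I,M] (invalidations this op: 1; running total: 2)
Op 5: C0 read [C0 read from I: others=['C2=M'] -> C0=S, others downsized to S] -> [S,I,S] (invalidations this op: 0; running total: 2)
Op 6: C2 read [C2 read: already in S, no change] -> [S,I,S] (invalidations this op: 0; running total: 2)
Op 7: C2 write [C2 write: invalidate ['C0=S'] -> C2=M] -> [I,I,M] (invalidations this op: 1; running total: 3)
Op 8: C0 read [C0 read from I: others=['C2=M'] -> C0=S, others downsized to S] -> [S,I,S] (invalidations this op: 0; running total: 3)
Op 9: C1 read [C1 read from I: others=['C0=S', 'C2=S'] -> C1=S, others downsized to S] -> [S,S,S] (invalidations this op: 0; running total: 3)
Op 10: C1 write [C1 write: invalidate ['C0=S', 'C2=S'] -> C1=M] -> [I,M,I] (invalidations this op: 2; running total: 5)
Op 11: C2 write [C2 write: invalidate ['C1=M'] -> C2=M] -> [I,I,M] (invalidations this op: 1; running total: 6)

Answer: 6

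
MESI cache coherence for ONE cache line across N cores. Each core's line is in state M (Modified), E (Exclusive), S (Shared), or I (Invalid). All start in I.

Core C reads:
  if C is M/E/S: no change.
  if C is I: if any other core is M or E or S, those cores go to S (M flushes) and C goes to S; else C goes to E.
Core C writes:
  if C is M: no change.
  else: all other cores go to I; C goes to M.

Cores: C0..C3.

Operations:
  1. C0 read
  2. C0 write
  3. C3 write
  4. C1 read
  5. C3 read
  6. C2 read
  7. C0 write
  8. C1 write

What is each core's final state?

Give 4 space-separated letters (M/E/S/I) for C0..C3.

Op 1: C0 read [C0 read from I: no other sharers -> C0=E (exclusive)] -> [E,I,I,I]
Op 2: C0 write [C0 write: invalidate none -> C0=M] -> [M,I,I,I]
Op 3: C3 write [C3 write: invalidate ['C0=M'] -> C3=M] -> [I,I,I,M]
Op 4: C1 read [C1 read from I: others=['C3=M'] -> C1=S, others downsized to S] -> [I,S,I,S]
Op 5: C3 read [C3 read: already in S, no change] -> [I,S,I,S]
Op 6: C2 read [C2 read from I: others=['C1=S', 'C3=S'] -> C2=S, others downsized to S] -> [I,S,S,S]
Op 7: C0 write [C0 write: invalidate ['C1=S', 'C2=S', 'C3=S'] -> C0=M] -> [M,I,I,I]
Op 8: C1 write [C1 write: invalidate ['C0=M'] -> C1=M] -> [I,M,I,I]

Answer: I M I I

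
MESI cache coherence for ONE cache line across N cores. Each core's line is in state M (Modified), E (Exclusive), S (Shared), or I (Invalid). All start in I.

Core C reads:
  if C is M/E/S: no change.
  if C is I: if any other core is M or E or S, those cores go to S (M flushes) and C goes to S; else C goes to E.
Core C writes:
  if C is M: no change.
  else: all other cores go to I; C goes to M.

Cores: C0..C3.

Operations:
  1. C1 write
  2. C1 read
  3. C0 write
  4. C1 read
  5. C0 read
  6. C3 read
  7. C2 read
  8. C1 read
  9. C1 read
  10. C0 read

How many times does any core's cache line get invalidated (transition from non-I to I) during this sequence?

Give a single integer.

Op 1: C1 write [C1 write: invalidate none -> C1=M] -> [I,M,I,I] (invalidations this op: 0; running total: 0)
Op 2: C1 read [C1 read: already in M, no change] -> [I,M,I,I] (invalidations this op: 0; running total: 0)
Op 3: C0 write [C0 write: invalidate ['C1=M'] -> C0=M] -> [M,I,I,I] (invalidations this op: 1; running total: 1)
Op 4: C1 read [C1 read from I: others=['C0=M'] -> C1=S, others downsized to S] -> [S,S,I,I] (invalidations this op: 0; running total: 1)
Op 5: C0 read [C0 read: already in S, no change] -> [S,S,I,I] (invalidations this op: 0; running total: 1)
Op 6: C3 read [C3 read from I: others=['C0=S', 'C1=S'] -> C3=S, others downsized to S] -> [S,S,I,S] (invalidations this op: 0; running total: 1)
Op 7: C2 read [C2 read from I: others=['C0=S', 'C1=S', 'C3=S'] -> C2=S, others downsized to S] -> [S,S,S,S] (invalidations this op: 0; running total: 1)
Op 8: C1 read [C1 read: already in S, no change] -> [S,S,S,S] (invalidations this op: 0; running total: 1)
Op 9: C1 read [C1 read: already in S, no change] -> [S,S,S,S] (invalidations this op: 0; running total: 1)
Op 10: C0 read [C0 read: already in S, no change] -> [S,S,S,S] (invalidations this op: 0; running total: 1)

Answer: 1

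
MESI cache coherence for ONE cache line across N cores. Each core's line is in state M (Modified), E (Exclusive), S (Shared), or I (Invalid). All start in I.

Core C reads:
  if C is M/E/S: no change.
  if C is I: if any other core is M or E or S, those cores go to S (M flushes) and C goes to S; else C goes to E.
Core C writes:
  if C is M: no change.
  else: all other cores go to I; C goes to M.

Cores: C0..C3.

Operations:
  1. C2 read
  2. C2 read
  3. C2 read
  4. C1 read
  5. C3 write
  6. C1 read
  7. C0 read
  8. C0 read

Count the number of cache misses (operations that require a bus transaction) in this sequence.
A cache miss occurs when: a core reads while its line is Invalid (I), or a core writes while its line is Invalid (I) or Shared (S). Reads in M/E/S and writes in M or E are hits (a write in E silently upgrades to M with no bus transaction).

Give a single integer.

Answer: 5

Derivation:
Op 1: C2 read [C2 read from I: no other sharers -> C2=E (exclusive)] -> [I,I,E,I] [MISS #1: read from I]
Op 2: C2 read [C2 read: already in E, no change] -> [I,I,E,I] [hit: read from E]
Op 3: C2 read [C2 read: already in E, no change] -> [I,I,E,I] [hit: read from E]
Op 4: C1 read [C1 read from I: others=['C2=E'] -> C1=S, others downsized to S] -> [I,S,S,I] [MISS #2: read from I]
Op 5: C3 write [C3 write: invalidate ['C1=S', 'C2=S'] -> C3=M] -> [I,I,I,M] [MISS #3: write from I]
Op 6: C1 read [C1 read from I: others=['C3=M'] -> C1=S, others downsized to S] -> [I,S,I,S] [MISS #4: read from I]
Op 7: C0 read [C0 read from I: others=['C1=S', 'C3=S'] -> C0=S, others downsized to S] -> [S,S,I,S] [MISS #5: read from I]
Op 8: C0 read [C0 read: already in S, no change] -> [S,S,I,S] [hit: read from S]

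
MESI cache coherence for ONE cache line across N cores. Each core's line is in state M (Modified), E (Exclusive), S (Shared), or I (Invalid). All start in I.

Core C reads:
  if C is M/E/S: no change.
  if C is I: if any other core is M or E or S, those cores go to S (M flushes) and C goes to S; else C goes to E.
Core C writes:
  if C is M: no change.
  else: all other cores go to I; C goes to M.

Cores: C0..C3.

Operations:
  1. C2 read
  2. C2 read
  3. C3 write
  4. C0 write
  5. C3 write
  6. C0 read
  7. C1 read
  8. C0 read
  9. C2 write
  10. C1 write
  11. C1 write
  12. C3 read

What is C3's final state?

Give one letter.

Op 1: C2 read [C2 read from I: no other sharers -> C2=E (exclusive)] -> [I,I,E,I]
Op 2: C2 read [C2 read: already in E, no change] -> [I,I,E,I]
Op 3: C3 write [C3 write: invalidate ['C2=E'] -> C3=M] -> [I,I,I,M]
Op 4: C0 write [C0 write: invalidate ['C3=M'] -> C0=M] -> [M,I,I,I]
Op 5: C3 write [C3 write: invalidate ['C0=M'] -> C3=M] -> [I,I,I,M]
Op 6: C0 read [C0 read from I: others=['C3=M'] -> C0=S, others downsized to S] -> [S,I,I,S]
Op 7: C1 read [C1 read from I: others=['C0=S', 'C3=S'] -> C1=S, others downsized to S] -> [S,S,I,S]
Op 8: C0 read [C0 read: already in S, no change] -> [S,S,I,S]
Op 9: C2 write [C2 write: invalidate ['C0=S', 'C1=S', 'C3=S'] -> C2=M] -> [I,I,M,I]
Op 10: C1 write [C1 write: invalidate ['C2=M'] -> C1=M] -> [I,M,I,I]
Op 11: C1 write [C1 write: already M (modified), no change] -> [I,M,I,I]
Op 12: C3 read [C3 read from I: others=['C1=M'] -> C3=S, others downsized to S] -> [I,S,I,S]

Answer: S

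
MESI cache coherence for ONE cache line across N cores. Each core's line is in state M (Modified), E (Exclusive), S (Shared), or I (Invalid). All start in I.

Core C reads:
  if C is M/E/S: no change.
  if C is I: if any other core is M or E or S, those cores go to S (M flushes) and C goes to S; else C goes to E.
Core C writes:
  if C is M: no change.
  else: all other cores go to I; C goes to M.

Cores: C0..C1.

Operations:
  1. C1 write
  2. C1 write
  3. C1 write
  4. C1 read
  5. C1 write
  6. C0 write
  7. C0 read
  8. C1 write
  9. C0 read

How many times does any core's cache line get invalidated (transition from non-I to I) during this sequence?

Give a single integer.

Answer: 2

Derivation:
Op 1: C1 write [C1 write: invalidate none -> C1=M] -> [I,M] (invalidations this op: 0; running total: 0)
Op 2: C1 write [C1 write: already M (modified), no change] -> [I,M] (invalidations this op: 0; running total: 0)
Op 3: C1 write [C1 write: already M (modified), no change] -> [I,M] (invalidations this op: 0; running total: 0)
Op 4: C1 read [C1 read: already in M, no change] -> [I,M] (invalidations this op: 0; running total: 0)
Op 5: C1 write [C1 write: already M (modified), no change] -> [I,M] (invalidations this op: 0; running total: 0)
Op 6: C0 write [C0 write: invalidate ['C1=M'] -> C0=M] -> [M,I] (invalidations this op: 1; running total: 1)
Op 7: C0 read [C0 read: already in M, no change] -> [M,I] (invalidations this op: 0; running total: 1)
Op 8: C1 write [C1 write: invalidate ['C0=M'] -> C1=M] -> [I,M] (invalidations this op: 1; running total: 2)
Op 9: C0 read [C0 read from I: others=['C1=M'] -> C0=S, others downsized to S] -> [S,S] (invalidations this op: 0; running total: 2)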